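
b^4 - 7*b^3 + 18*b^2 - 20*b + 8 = (b - 2)^3*(b - 1)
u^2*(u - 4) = u^3 - 4*u^2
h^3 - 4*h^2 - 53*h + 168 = (h - 8)*(h - 3)*(h + 7)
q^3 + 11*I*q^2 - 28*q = q*(q + 4*I)*(q + 7*I)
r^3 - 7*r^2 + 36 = (r - 6)*(r - 3)*(r + 2)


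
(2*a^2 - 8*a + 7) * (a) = 2*a^3 - 8*a^2 + 7*a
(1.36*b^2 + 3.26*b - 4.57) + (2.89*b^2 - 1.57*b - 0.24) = 4.25*b^2 + 1.69*b - 4.81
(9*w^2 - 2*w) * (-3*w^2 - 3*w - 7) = -27*w^4 - 21*w^3 - 57*w^2 + 14*w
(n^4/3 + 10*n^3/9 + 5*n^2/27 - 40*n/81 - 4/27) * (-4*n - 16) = -4*n^5/3 - 88*n^4/9 - 500*n^3/27 - 80*n^2/81 + 688*n/81 + 64/27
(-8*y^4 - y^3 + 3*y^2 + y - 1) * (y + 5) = -8*y^5 - 41*y^4 - 2*y^3 + 16*y^2 + 4*y - 5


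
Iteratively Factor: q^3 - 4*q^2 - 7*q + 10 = (q - 5)*(q^2 + q - 2) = (q - 5)*(q + 2)*(q - 1)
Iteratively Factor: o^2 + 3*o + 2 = (o + 2)*(o + 1)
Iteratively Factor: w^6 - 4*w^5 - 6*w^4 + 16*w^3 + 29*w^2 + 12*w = (w + 1)*(w^5 - 5*w^4 - w^3 + 17*w^2 + 12*w) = (w - 3)*(w + 1)*(w^4 - 2*w^3 - 7*w^2 - 4*w) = (w - 4)*(w - 3)*(w + 1)*(w^3 + 2*w^2 + w) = (w - 4)*(w - 3)*(w + 1)^2*(w^2 + w) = w*(w - 4)*(w - 3)*(w + 1)^2*(w + 1)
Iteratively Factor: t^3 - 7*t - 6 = (t + 2)*(t^2 - 2*t - 3) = (t - 3)*(t + 2)*(t + 1)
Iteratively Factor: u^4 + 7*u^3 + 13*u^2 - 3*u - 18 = (u - 1)*(u^3 + 8*u^2 + 21*u + 18) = (u - 1)*(u + 2)*(u^2 + 6*u + 9) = (u - 1)*(u + 2)*(u + 3)*(u + 3)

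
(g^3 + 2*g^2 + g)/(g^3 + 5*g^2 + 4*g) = (g + 1)/(g + 4)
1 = 1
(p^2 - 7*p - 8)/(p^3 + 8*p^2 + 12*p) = (p^2 - 7*p - 8)/(p*(p^2 + 8*p + 12))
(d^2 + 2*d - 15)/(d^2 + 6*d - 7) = (d^2 + 2*d - 15)/(d^2 + 6*d - 7)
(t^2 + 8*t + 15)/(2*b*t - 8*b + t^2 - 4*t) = (t^2 + 8*t + 15)/(2*b*t - 8*b + t^2 - 4*t)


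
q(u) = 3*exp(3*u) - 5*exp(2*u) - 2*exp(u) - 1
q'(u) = 9*exp(3*u) - 10*exp(2*u) - 2*exp(u)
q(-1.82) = -1.44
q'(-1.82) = -0.55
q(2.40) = 3387.69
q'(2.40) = 10817.73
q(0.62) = -2.72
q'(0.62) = 19.54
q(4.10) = 640761.53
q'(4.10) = 1940733.71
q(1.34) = 85.54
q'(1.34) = 347.82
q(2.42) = 3610.93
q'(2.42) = 11513.12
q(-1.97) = -1.37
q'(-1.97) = -0.45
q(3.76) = 228354.05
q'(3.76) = 694459.79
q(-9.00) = -1.00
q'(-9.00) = 0.00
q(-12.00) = -1.00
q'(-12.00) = 0.00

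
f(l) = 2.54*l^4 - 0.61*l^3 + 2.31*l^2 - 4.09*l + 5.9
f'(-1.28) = -34.31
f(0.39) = 4.68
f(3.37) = 322.61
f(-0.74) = 11.20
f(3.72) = 477.66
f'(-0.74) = -12.63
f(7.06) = 6187.84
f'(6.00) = 2152.31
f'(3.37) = 379.55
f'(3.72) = 510.80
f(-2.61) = 161.02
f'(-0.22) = -5.30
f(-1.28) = 23.02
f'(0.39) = -1.96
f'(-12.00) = -17879.53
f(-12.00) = 54111.14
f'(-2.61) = -209.25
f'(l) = 10.16*l^3 - 1.83*l^2 + 4.62*l - 4.09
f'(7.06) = 3512.57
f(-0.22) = 6.92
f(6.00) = 3224.60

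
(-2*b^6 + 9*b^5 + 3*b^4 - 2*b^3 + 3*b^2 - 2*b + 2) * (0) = 0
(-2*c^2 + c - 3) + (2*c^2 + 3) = c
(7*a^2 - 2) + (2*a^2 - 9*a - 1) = 9*a^2 - 9*a - 3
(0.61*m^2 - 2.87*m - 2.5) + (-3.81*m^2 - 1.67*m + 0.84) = -3.2*m^2 - 4.54*m - 1.66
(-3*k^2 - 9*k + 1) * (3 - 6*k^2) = 18*k^4 + 54*k^3 - 15*k^2 - 27*k + 3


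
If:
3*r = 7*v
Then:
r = 7*v/3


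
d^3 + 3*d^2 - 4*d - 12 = (d - 2)*(d + 2)*(d + 3)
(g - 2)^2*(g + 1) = g^3 - 3*g^2 + 4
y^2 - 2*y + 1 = (y - 1)^2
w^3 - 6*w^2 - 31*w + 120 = (w - 8)*(w - 3)*(w + 5)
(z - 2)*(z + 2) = z^2 - 4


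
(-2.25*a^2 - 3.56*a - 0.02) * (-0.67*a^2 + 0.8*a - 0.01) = 1.5075*a^4 + 0.5852*a^3 - 2.8121*a^2 + 0.0196*a + 0.0002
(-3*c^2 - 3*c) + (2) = -3*c^2 - 3*c + 2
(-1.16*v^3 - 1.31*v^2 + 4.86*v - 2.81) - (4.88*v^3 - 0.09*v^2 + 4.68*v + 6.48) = -6.04*v^3 - 1.22*v^2 + 0.180000000000001*v - 9.29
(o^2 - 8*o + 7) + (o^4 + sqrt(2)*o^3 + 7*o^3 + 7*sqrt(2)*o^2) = o^4 + sqrt(2)*o^3 + 7*o^3 + o^2 + 7*sqrt(2)*o^2 - 8*o + 7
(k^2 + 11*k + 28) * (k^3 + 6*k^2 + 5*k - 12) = k^5 + 17*k^4 + 99*k^3 + 211*k^2 + 8*k - 336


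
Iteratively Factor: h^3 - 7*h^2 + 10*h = (h - 5)*(h^2 - 2*h) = (h - 5)*(h - 2)*(h)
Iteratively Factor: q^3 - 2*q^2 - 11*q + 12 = (q - 1)*(q^2 - q - 12) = (q - 1)*(q + 3)*(q - 4)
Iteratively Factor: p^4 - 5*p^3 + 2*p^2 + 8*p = (p + 1)*(p^3 - 6*p^2 + 8*p) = (p - 2)*(p + 1)*(p^2 - 4*p) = p*(p - 2)*(p + 1)*(p - 4)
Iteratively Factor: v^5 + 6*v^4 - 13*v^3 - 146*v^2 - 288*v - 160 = (v + 1)*(v^4 + 5*v^3 - 18*v^2 - 128*v - 160) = (v + 1)*(v + 2)*(v^3 + 3*v^2 - 24*v - 80) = (v - 5)*(v + 1)*(v + 2)*(v^2 + 8*v + 16) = (v - 5)*(v + 1)*(v + 2)*(v + 4)*(v + 4)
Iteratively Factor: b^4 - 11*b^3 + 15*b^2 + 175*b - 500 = (b - 5)*(b^3 - 6*b^2 - 15*b + 100) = (b - 5)^2*(b^2 - b - 20) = (b - 5)^2*(b + 4)*(b - 5)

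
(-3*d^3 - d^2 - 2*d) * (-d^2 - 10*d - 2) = 3*d^5 + 31*d^4 + 18*d^3 + 22*d^2 + 4*d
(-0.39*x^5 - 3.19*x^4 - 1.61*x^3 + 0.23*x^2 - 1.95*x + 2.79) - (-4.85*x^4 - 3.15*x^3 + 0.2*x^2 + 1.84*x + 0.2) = -0.39*x^5 + 1.66*x^4 + 1.54*x^3 + 0.03*x^2 - 3.79*x + 2.59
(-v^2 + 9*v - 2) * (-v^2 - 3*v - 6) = v^4 - 6*v^3 - 19*v^2 - 48*v + 12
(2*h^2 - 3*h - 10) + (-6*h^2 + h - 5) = -4*h^2 - 2*h - 15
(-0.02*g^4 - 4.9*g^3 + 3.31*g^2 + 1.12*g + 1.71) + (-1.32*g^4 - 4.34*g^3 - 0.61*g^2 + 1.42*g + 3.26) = -1.34*g^4 - 9.24*g^3 + 2.7*g^2 + 2.54*g + 4.97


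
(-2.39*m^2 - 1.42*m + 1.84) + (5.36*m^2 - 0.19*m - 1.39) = 2.97*m^2 - 1.61*m + 0.45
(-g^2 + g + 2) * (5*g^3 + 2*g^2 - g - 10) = -5*g^5 + 3*g^4 + 13*g^3 + 13*g^2 - 12*g - 20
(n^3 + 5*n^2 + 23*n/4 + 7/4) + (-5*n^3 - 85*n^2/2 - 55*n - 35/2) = -4*n^3 - 75*n^2/2 - 197*n/4 - 63/4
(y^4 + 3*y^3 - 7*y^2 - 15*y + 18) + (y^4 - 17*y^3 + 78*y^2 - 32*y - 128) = 2*y^4 - 14*y^3 + 71*y^2 - 47*y - 110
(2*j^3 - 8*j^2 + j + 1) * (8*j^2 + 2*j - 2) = 16*j^5 - 60*j^4 - 12*j^3 + 26*j^2 - 2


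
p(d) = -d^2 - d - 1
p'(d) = -2*d - 1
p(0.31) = -1.41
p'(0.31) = -1.62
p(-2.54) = -4.91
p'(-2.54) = 4.08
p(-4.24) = -14.74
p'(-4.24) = 7.48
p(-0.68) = -0.78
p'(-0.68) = 0.36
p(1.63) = -5.29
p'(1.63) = -4.26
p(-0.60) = -0.76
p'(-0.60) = 0.20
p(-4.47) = -16.51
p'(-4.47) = 7.94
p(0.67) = -2.12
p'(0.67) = -2.34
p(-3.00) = -7.00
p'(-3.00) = 5.00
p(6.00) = -43.00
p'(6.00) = -13.00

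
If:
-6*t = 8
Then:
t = -4/3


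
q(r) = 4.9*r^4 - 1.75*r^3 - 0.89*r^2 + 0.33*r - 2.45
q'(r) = 19.6*r^3 - 5.25*r^2 - 1.78*r + 0.33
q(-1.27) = 12.03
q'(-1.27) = -46.03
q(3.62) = 745.52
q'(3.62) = 854.87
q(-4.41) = 1982.20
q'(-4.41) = -1774.94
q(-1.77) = 51.98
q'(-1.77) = -121.65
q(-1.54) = 28.88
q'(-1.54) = -80.96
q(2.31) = 111.51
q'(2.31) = 209.80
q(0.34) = -2.44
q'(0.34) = -0.11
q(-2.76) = 310.99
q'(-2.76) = -446.83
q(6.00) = 5939.89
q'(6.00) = 4034.25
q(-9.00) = 33347.14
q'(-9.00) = -14697.30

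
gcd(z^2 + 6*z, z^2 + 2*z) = z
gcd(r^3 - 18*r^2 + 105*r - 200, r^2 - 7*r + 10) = r - 5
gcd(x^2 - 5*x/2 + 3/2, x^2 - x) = x - 1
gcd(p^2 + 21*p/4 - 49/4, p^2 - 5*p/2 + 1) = 1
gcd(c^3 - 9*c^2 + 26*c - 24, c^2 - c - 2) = c - 2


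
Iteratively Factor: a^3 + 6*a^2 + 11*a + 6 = (a + 2)*(a^2 + 4*a + 3) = (a + 2)*(a + 3)*(a + 1)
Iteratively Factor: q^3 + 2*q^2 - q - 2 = (q + 2)*(q^2 - 1) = (q + 1)*(q + 2)*(q - 1)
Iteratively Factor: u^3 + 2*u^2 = (u)*(u^2 + 2*u) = u^2*(u + 2)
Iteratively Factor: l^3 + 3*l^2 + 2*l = (l)*(l^2 + 3*l + 2) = l*(l + 2)*(l + 1)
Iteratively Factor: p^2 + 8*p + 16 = (p + 4)*(p + 4)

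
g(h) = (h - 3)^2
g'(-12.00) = -30.00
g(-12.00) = 225.00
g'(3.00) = 0.00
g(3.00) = 0.00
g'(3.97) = 1.94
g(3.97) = 0.94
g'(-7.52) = -21.04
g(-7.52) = 110.67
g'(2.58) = -0.84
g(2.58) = 0.18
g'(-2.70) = -11.40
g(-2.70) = 32.49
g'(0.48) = -5.04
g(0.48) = 6.35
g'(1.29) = -3.42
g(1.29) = 2.92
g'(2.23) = -1.54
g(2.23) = 0.59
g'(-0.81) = -7.62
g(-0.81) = 14.52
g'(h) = 2*h - 6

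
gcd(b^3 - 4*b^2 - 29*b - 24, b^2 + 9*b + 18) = b + 3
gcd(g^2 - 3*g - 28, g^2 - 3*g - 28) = g^2 - 3*g - 28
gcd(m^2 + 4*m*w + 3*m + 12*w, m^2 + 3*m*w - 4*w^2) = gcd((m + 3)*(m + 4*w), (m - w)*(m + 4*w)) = m + 4*w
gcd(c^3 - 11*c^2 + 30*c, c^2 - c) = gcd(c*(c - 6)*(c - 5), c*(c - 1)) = c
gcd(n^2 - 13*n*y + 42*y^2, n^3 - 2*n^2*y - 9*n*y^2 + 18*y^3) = 1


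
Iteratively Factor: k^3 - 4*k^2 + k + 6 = (k + 1)*(k^2 - 5*k + 6) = (k - 3)*(k + 1)*(k - 2)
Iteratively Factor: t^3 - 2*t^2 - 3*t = (t)*(t^2 - 2*t - 3) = t*(t + 1)*(t - 3)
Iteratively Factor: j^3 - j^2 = (j)*(j^2 - j) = j*(j - 1)*(j)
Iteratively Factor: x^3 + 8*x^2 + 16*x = (x + 4)*(x^2 + 4*x) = x*(x + 4)*(x + 4)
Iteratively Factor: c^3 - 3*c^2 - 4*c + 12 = (c - 2)*(c^2 - c - 6) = (c - 3)*(c - 2)*(c + 2)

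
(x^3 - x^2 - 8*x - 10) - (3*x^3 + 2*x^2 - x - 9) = -2*x^3 - 3*x^2 - 7*x - 1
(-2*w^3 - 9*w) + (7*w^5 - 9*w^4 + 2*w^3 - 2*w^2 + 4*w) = 7*w^5 - 9*w^4 - 2*w^2 - 5*w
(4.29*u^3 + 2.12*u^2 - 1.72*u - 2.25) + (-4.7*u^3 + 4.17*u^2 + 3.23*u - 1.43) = -0.41*u^3 + 6.29*u^2 + 1.51*u - 3.68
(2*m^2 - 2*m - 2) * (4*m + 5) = 8*m^3 + 2*m^2 - 18*m - 10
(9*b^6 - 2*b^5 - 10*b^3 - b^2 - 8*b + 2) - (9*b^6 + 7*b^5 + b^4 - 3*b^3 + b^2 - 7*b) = -9*b^5 - b^4 - 7*b^3 - 2*b^2 - b + 2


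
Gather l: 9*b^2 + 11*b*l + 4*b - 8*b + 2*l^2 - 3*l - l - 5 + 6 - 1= 9*b^2 - 4*b + 2*l^2 + l*(11*b - 4)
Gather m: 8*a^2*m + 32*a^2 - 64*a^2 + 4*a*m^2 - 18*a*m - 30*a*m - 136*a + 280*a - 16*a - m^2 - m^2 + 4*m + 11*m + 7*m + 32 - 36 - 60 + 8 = -32*a^2 + 128*a + m^2*(4*a - 2) + m*(8*a^2 - 48*a + 22) - 56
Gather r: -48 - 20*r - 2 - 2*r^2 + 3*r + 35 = -2*r^2 - 17*r - 15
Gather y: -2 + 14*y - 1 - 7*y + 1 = 7*y - 2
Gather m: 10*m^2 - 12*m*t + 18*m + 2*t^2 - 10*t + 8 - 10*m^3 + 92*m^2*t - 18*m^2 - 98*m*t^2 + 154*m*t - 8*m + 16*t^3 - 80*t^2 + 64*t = -10*m^3 + m^2*(92*t - 8) + m*(-98*t^2 + 142*t + 10) + 16*t^3 - 78*t^2 + 54*t + 8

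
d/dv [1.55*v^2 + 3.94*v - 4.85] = 3.1*v + 3.94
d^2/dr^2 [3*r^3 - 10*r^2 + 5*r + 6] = 18*r - 20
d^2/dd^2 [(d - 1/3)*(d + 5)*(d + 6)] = 6*d + 64/3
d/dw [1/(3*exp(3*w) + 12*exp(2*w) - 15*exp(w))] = (-3*exp(2*w) - 8*exp(w) + 5)*exp(-w)/(3*(exp(2*w) + 4*exp(w) - 5)^2)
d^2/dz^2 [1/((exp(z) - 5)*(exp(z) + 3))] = (4*exp(3*z) - 6*exp(2*z) + 64*exp(z) - 30)*exp(z)/(exp(6*z) - 6*exp(5*z) - 33*exp(4*z) + 172*exp(3*z) + 495*exp(2*z) - 1350*exp(z) - 3375)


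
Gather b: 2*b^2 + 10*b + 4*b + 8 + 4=2*b^2 + 14*b + 12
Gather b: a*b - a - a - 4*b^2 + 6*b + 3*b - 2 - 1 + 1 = -2*a - 4*b^2 + b*(a + 9) - 2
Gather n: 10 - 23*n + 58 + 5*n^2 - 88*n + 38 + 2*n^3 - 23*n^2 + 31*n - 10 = 2*n^3 - 18*n^2 - 80*n + 96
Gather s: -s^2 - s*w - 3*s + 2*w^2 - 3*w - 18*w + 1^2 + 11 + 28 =-s^2 + s*(-w - 3) + 2*w^2 - 21*w + 40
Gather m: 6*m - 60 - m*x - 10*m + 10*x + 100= m*(-x - 4) + 10*x + 40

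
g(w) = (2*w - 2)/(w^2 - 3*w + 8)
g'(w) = (3 - 2*w)*(2*w - 2)/(w^2 - 3*w + 8)^2 + 2/(w^2 - 3*w + 8) = 2*(-w^2 + 2*w + 5)/(w^4 - 6*w^3 + 25*w^2 - 48*w + 64)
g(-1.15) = -0.34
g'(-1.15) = 0.02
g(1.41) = 0.14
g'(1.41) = 0.35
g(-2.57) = -0.32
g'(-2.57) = -0.03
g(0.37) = -0.18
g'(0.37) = 0.23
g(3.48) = 0.51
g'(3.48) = -0.00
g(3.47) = 0.51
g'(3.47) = -0.00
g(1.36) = 0.12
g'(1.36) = 0.35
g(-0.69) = -0.32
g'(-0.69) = 0.06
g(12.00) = 0.19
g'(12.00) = -0.02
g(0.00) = -0.25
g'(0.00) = 0.16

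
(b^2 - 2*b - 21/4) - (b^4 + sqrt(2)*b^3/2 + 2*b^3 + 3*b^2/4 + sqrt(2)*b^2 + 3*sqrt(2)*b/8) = -b^4 - 2*b^3 - sqrt(2)*b^3/2 - sqrt(2)*b^2 + b^2/4 - 2*b - 3*sqrt(2)*b/8 - 21/4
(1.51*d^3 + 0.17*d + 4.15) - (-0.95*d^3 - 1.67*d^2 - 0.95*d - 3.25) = 2.46*d^3 + 1.67*d^2 + 1.12*d + 7.4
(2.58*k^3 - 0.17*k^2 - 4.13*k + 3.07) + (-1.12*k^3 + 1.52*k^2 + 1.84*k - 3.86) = 1.46*k^3 + 1.35*k^2 - 2.29*k - 0.79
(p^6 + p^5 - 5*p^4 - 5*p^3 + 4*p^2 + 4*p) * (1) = p^6 + p^5 - 5*p^4 - 5*p^3 + 4*p^2 + 4*p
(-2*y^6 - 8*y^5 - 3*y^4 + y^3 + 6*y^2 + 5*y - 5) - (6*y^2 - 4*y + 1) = -2*y^6 - 8*y^5 - 3*y^4 + y^3 + 9*y - 6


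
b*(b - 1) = b^2 - b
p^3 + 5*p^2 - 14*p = p*(p - 2)*(p + 7)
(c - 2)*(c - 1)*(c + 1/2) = c^3 - 5*c^2/2 + c/2 + 1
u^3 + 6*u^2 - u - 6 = (u - 1)*(u + 1)*(u + 6)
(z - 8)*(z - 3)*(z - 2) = z^3 - 13*z^2 + 46*z - 48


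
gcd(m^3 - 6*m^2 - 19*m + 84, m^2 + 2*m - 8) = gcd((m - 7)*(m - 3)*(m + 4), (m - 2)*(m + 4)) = m + 4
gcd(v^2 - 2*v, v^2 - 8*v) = v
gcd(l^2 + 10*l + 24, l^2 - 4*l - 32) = l + 4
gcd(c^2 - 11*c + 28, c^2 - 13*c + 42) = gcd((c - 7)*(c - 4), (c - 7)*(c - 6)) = c - 7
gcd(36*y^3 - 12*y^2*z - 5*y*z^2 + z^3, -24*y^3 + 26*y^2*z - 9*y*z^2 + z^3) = 2*y - z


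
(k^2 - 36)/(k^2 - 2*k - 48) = (k - 6)/(k - 8)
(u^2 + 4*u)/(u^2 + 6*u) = (u + 4)/(u + 6)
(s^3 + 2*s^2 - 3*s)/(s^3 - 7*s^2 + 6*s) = (s + 3)/(s - 6)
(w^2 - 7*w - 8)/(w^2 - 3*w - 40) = (w + 1)/(w + 5)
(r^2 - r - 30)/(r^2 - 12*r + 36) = (r + 5)/(r - 6)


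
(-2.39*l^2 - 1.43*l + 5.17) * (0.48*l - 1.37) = -1.1472*l^3 + 2.5879*l^2 + 4.4407*l - 7.0829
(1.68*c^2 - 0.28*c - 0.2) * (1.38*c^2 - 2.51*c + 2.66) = 2.3184*c^4 - 4.6032*c^3 + 4.8956*c^2 - 0.2428*c - 0.532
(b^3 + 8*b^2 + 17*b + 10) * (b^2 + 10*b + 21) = b^5 + 18*b^4 + 118*b^3 + 348*b^2 + 457*b + 210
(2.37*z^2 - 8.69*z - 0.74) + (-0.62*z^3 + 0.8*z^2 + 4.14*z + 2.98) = -0.62*z^3 + 3.17*z^2 - 4.55*z + 2.24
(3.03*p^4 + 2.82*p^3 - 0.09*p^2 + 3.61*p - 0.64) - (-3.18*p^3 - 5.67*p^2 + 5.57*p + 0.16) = 3.03*p^4 + 6.0*p^3 + 5.58*p^2 - 1.96*p - 0.8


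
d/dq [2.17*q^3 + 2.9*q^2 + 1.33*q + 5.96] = 6.51*q^2 + 5.8*q + 1.33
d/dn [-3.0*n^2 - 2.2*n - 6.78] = -6.0*n - 2.2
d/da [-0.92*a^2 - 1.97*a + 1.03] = -1.84*a - 1.97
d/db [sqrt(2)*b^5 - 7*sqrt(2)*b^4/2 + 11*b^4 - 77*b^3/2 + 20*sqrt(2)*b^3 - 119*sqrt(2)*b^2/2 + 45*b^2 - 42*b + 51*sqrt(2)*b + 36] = 5*sqrt(2)*b^4 - 14*sqrt(2)*b^3 + 44*b^3 - 231*b^2/2 + 60*sqrt(2)*b^2 - 119*sqrt(2)*b + 90*b - 42 + 51*sqrt(2)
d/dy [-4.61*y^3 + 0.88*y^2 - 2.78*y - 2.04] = -13.83*y^2 + 1.76*y - 2.78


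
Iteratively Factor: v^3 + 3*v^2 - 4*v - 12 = (v - 2)*(v^2 + 5*v + 6) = (v - 2)*(v + 3)*(v + 2)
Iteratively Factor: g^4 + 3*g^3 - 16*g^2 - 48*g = (g + 4)*(g^3 - g^2 - 12*g) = (g - 4)*(g + 4)*(g^2 + 3*g) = g*(g - 4)*(g + 4)*(g + 3)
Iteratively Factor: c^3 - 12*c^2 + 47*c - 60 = (c - 4)*(c^2 - 8*c + 15) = (c - 5)*(c - 4)*(c - 3)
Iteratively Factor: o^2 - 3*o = (o - 3)*(o)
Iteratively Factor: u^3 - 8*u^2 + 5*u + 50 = (u + 2)*(u^2 - 10*u + 25) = (u - 5)*(u + 2)*(u - 5)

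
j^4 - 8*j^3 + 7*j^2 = j^2*(j - 7)*(j - 1)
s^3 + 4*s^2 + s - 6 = (s - 1)*(s + 2)*(s + 3)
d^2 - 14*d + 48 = (d - 8)*(d - 6)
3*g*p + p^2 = p*(3*g + p)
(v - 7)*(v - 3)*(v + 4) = v^3 - 6*v^2 - 19*v + 84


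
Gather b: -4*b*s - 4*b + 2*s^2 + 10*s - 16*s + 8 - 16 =b*(-4*s - 4) + 2*s^2 - 6*s - 8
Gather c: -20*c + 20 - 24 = -20*c - 4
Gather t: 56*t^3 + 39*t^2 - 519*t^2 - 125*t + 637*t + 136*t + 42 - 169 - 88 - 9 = 56*t^3 - 480*t^2 + 648*t - 224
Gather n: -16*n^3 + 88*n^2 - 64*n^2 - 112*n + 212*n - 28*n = -16*n^3 + 24*n^2 + 72*n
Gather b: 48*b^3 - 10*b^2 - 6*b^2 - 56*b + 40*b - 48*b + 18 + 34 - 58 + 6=48*b^3 - 16*b^2 - 64*b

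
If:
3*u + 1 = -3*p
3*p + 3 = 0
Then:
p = -1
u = 2/3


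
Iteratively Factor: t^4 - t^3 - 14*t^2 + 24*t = (t - 3)*(t^3 + 2*t^2 - 8*t) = t*(t - 3)*(t^2 + 2*t - 8) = t*(t - 3)*(t + 4)*(t - 2)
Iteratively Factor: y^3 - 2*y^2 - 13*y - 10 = (y - 5)*(y^2 + 3*y + 2) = (y - 5)*(y + 1)*(y + 2)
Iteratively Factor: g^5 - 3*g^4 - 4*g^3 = (g)*(g^4 - 3*g^3 - 4*g^2) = g^2*(g^3 - 3*g^2 - 4*g) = g^3*(g^2 - 3*g - 4) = g^3*(g - 4)*(g + 1)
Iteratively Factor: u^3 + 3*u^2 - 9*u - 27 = (u + 3)*(u^2 - 9) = (u - 3)*(u + 3)*(u + 3)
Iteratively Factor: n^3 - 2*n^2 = (n - 2)*(n^2) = n*(n - 2)*(n)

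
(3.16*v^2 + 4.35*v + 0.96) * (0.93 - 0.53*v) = -1.6748*v^3 + 0.6333*v^2 + 3.5367*v + 0.8928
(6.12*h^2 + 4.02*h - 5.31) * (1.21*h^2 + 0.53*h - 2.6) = 7.4052*h^4 + 8.1078*h^3 - 20.2065*h^2 - 13.2663*h + 13.806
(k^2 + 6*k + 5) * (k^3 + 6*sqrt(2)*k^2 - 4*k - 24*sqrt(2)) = k^5 + 6*k^4 + 6*sqrt(2)*k^4 + k^3 + 36*sqrt(2)*k^3 - 24*k^2 + 6*sqrt(2)*k^2 - 144*sqrt(2)*k - 20*k - 120*sqrt(2)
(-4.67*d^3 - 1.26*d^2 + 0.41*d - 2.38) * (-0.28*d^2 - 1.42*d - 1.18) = 1.3076*d^5 + 6.9842*d^4 + 7.185*d^3 + 1.571*d^2 + 2.8958*d + 2.8084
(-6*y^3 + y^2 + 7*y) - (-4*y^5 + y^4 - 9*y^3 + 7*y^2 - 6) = 4*y^5 - y^4 + 3*y^3 - 6*y^2 + 7*y + 6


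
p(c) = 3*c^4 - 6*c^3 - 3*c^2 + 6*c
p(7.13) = 5468.64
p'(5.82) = 1727.03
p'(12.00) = 18078.00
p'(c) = 12*c^3 - 18*c^2 - 6*c + 6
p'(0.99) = -5.94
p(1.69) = -2.92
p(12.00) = 51480.00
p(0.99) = 0.06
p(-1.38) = 12.66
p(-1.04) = 0.77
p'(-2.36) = -237.82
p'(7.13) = 3397.76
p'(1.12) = -6.44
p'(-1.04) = -20.73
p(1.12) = -0.75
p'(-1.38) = -51.54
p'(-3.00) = -462.00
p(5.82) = 2192.50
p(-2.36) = 141.06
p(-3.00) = 360.00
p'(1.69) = 2.37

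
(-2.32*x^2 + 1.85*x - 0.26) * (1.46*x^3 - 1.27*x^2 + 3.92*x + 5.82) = -3.3872*x^5 + 5.6474*x^4 - 11.8235*x^3 - 5.9202*x^2 + 9.7478*x - 1.5132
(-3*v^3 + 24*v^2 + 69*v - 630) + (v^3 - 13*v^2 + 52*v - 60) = -2*v^3 + 11*v^2 + 121*v - 690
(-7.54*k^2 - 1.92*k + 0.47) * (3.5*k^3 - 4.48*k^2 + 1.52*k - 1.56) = -26.39*k^5 + 27.0592*k^4 - 1.2142*k^3 + 6.7384*k^2 + 3.7096*k - 0.7332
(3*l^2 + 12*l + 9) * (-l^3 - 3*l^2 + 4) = -3*l^5 - 21*l^4 - 45*l^3 - 15*l^2 + 48*l + 36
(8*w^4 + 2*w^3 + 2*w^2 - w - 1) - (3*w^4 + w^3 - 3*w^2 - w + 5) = 5*w^4 + w^3 + 5*w^2 - 6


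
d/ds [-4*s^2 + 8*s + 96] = 8 - 8*s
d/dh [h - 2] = 1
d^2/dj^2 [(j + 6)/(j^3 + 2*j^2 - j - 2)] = 2*((j + 6)*(3*j^2 + 4*j - 1)^2 + (-3*j^2 - 4*j - (j + 6)*(3*j + 2) + 1)*(j^3 + 2*j^2 - j - 2))/(j^3 + 2*j^2 - j - 2)^3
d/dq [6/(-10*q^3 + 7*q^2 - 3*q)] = 6*(30*q^2 - 14*q + 3)/(q^2*(10*q^2 - 7*q + 3)^2)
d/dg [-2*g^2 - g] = -4*g - 1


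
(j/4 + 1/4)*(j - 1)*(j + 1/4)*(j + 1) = j^4/4 + 5*j^3/16 - 3*j^2/16 - 5*j/16 - 1/16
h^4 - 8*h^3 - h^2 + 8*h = h*(h - 8)*(h - 1)*(h + 1)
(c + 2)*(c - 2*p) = c^2 - 2*c*p + 2*c - 4*p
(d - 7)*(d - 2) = d^2 - 9*d + 14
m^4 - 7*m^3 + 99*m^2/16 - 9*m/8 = m*(m - 6)*(m - 3/4)*(m - 1/4)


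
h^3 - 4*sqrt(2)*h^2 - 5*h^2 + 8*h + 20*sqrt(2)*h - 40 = (h - 5)*(h - 2*sqrt(2))^2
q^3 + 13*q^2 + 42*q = q*(q + 6)*(q + 7)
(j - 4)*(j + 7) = j^2 + 3*j - 28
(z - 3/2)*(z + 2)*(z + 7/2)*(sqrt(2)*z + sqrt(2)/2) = sqrt(2)*z^4 + 9*sqrt(2)*z^3/2 + 3*sqrt(2)*z^2/4 - 89*sqrt(2)*z/8 - 21*sqrt(2)/4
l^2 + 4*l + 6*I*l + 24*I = (l + 4)*(l + 6*I)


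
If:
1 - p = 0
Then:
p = 1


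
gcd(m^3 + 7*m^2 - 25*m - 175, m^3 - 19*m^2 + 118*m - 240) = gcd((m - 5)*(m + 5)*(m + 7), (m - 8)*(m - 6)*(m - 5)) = m - 5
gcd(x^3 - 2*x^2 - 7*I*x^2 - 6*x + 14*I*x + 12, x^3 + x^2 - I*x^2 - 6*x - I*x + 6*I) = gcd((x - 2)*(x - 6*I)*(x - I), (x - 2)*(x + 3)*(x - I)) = x^2 + x*(-2 - I) + 2*I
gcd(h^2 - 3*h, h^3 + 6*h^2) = h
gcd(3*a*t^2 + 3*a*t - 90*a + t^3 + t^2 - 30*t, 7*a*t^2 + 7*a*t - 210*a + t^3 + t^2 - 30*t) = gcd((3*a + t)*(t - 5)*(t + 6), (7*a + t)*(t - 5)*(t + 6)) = t^2 + t - 30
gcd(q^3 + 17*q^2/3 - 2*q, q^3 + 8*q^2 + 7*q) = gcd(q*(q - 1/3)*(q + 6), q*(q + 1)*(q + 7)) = q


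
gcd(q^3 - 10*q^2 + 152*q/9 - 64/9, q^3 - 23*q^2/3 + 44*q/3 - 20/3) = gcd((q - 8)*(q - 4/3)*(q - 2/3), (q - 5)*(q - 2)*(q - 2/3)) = q - 2/3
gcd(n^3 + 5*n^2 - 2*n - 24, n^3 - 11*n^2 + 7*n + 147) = n + 3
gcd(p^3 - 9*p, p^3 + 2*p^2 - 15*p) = p^2 - 3*p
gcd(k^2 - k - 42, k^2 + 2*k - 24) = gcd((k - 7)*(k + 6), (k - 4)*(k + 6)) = k + 6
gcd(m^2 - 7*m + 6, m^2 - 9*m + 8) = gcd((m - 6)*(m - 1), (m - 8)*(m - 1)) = m - 1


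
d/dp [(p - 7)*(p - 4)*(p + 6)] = 3*p^2 - 10*p - 38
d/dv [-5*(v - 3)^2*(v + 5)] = -15*v^2 + 10*v + 105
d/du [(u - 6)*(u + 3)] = 2*u - 3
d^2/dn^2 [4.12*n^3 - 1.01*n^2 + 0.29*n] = 24.72*n - 2.02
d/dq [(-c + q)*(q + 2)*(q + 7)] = -2*c*q - 9*c + 3*q^2 + 18*q + 14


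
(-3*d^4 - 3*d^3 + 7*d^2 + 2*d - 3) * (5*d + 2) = -15*d^5 - 21*d^4 + 29*d^3 + 24*d^2 - 11*d - 6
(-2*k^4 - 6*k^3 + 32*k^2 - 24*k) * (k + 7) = -2*k^5 - 20*k^4 - 10*k^3 + 200*k^2 - 168*k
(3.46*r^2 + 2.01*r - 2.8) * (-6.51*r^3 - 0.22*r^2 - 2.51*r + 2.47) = -22.5246*r^5 - 13.8463*r^4 + 9.1012*r^3 + 4.1171*r^2 + 11.9927*r - 6.916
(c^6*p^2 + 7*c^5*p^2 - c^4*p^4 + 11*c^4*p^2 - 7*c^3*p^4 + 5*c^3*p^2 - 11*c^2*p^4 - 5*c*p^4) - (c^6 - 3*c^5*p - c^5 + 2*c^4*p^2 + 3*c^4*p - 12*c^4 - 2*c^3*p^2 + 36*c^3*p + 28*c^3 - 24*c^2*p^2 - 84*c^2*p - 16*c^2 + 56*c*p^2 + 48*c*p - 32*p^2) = c^6*p^2 - c^6 + 7*c^5*p^2 + 3*c^5*p + c^5 - c^4*p^4 + 9*c^4*p^2 - 3*c^4*p + 12*c^4 - 7*c^3*p^4 + 7*c^3*p^2 - 36*c^3*p - 28*c^3 - 11*c^2*p^4 + 24*c^2*p^2 + 84*c^2*p + 16*c^2 - 5*c*p^4 - 56*c*p^2 - 48*c*p + 32*p^2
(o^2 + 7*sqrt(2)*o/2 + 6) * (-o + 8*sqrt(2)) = -o^3 + 9*sqrt(2)*o^2/2 + 50*o + 48*sqrt(2)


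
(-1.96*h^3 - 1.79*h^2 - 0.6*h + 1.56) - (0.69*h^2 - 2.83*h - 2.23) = -1.96*h^3 - 2.48*h^2 + 2.23*h + 3.79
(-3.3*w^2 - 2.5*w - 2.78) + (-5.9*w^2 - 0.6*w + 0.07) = -9.2*w^2 - 3.1*w - 2.71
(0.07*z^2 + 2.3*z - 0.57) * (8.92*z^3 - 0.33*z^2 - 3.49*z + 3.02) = 0.6244*z^5 + 20.4929*z^4 - 6.0877*z^3 - 7.6275*z^2 + 8.9353*z - 1.7214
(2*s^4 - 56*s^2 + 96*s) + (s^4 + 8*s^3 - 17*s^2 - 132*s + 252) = 3*s^4 + 8*s^3 - 73*s^2 - 36*s + 252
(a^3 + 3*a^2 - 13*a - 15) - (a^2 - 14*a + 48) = a^3 + 2*a^2 + a - 63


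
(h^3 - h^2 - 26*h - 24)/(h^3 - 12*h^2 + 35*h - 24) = (h^3 - h^2 - 26*h - 24)/(h^3 - 12*h^2 + 35*h - 24)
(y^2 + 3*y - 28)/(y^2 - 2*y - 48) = (-y^2 - 3*y + 28)/(-y^2 + 2*y + 48)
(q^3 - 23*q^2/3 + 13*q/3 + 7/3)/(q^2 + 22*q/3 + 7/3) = (q^2 - 8*q + 7)/(q + 7)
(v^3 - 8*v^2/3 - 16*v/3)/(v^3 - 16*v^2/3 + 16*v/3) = (3*v + 4)/(3*v - 4)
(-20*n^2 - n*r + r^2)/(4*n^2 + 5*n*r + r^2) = (-5*n + r)/(n + r)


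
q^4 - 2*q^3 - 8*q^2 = q^2*(q - 4)*(q + 2)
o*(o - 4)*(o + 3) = o^3 - o^2 - 12*o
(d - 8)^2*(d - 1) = d^3 - 17*d^2 + 80*d - 64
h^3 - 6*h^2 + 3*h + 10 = (h - 5)*(h - 2)*(h + 1)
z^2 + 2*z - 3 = (z - 1)*(z + 3)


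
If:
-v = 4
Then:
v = -4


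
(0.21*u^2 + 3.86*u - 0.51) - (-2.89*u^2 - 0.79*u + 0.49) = 3.1*u^2 + 4.65*u - 1.0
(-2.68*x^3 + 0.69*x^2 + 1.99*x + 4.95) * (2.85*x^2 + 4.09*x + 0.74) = -7.638*x^5 - 8.9947*x^4 + 6.5104*x^3 + 22.7572*x^2 + 21.7181*x + 3.663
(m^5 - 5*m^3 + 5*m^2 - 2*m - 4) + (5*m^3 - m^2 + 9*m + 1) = m^5 + 4*m^2 + 7*m - 3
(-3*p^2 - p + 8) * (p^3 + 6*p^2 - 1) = -3*p^5 - 19*p^4 + 2*p^3 + 51*p^2 + p - 8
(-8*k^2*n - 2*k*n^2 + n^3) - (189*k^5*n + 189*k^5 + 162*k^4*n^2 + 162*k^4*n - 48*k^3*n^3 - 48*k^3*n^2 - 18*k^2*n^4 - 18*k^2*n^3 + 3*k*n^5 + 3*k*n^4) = -189*k^5*n - 189*k^5 - 162*k^4*n^2 - 162*k^4*n + 48*k^3*n^3 + 48*k^3*n^2 + 18*k^2*n^4 + 18*k^2*n^3 - 8*k^2*n - 3*k*n^5 - 3*k*n^4 - 2*k*n^2 + n^3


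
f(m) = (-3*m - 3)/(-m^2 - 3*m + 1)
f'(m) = (-3*m - 3)*(2*m + 3)/(-m^2 - 3*m + 1)^2 - 3/(-m^2 - 3*m + 1) = 3*(m^2 + 3*m - (m + 1)*(2*m + 3) - 1)/(m^2 + 3*m - 1)^2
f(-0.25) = -1.33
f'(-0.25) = -3.75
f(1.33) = 1.47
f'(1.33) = -1.12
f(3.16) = 0.68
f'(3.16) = -0.18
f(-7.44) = -0.60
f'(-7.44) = -0.13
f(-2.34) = 1.58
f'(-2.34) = -2.22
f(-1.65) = 0.60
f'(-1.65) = -0.99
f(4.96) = 0.46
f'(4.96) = -0.08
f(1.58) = 1.24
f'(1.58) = -0.74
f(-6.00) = -0.88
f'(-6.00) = -0.29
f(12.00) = 0.22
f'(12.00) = -0.02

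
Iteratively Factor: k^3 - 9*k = (k - 3)*(k^2 + 3*k) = (k - 3)*(k + 3)*(k)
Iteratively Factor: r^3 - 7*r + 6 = (r + 3)*(r^2 - 3*r + 2) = (r - 2)*(r + 3)*(r - 1)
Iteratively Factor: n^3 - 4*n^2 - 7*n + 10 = (n - 1)*(n^2 - 3*n - 10) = (n - 1)*(n + 2)*(n - 5)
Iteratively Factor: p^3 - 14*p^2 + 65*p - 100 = (p - 5)*(p^2 - 9*p + 20) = (p - 5)^2*(p - 4)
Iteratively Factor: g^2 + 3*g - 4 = (g - 1)*(g + 4)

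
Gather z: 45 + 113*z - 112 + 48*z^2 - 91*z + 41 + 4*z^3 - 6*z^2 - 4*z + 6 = 4*z^3 + 42*z^2 + 18*z - 20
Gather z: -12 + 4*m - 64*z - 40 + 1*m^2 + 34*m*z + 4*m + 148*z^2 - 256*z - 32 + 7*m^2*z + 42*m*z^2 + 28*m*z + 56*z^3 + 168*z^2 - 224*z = m^2 + 8*m + 56*z^3 + z^2*(42*m + 316) + z*(7*m^2 + 62*m - 544) - 84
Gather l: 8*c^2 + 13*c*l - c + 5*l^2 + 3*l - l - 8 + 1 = 8*c^2 - c + 5*l^2 + l*(13*c + 2) - 7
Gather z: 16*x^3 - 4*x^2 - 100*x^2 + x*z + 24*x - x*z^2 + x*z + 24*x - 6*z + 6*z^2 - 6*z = 16*x^3 - 104*x^2 + 48*x + z^2*(6 - x) + z*(2*x - 12)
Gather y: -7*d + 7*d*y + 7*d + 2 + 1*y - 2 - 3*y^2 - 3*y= -3*y^2 + y*(7*d - 2)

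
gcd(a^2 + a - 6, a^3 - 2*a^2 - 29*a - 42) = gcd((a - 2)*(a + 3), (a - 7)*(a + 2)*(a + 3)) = a + 3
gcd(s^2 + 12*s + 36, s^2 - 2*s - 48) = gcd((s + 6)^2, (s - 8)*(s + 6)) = s + 6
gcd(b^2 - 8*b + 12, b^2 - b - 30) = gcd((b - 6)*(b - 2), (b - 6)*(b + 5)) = b - 6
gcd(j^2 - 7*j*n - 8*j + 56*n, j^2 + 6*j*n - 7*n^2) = 1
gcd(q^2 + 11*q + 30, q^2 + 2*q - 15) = q + 5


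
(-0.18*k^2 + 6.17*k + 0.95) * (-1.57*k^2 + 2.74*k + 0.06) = 0.2826*k^4 - 10.1801*k^3 + 15.4035*k^2 + 2.9732*k + 0.057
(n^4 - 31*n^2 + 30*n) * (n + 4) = n^5 + 4*n^4 - 31*n^3 - 94*n^2 + 120*n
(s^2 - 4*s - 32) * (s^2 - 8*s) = s^4 - 12*s^3 + 256*s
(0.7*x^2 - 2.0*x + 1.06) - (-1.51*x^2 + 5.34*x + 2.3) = 2.21*x^2 - 7.34*x - 1.24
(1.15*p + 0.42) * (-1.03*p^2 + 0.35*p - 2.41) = -1.1845*p^3 - 0.0301*p^2 - 2.6245*p - 1.0122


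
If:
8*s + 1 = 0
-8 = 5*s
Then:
No Solution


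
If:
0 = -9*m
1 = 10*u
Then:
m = 0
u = 1/10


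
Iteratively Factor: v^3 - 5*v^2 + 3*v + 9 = (v - 3)*(v^2 - 2*v - 3) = (v - 3)*(v + 1)*(v - 3)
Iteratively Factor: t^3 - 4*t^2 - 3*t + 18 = (t + 2)*(t^2 - 6*t + 9) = (t - 3)*(t + 2)*(t - 3)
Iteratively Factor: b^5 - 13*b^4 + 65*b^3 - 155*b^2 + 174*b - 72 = (b - 2)*(b^4 - 11*b^3 + 43*b^2 - 69*b + 36) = (b - 3)*(b - 2)*(b^3 - 8*b^2 + 19*b - 12) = (b - 4)*(b - 3)*(b - 2)*(b^2 - 4*b + 3) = (b - 4)*(b - 3)^2*(b - 2)*(b - 1)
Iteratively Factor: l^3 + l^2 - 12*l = (l - 3)*(l^2 + 4*l) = l*(l - 3)*(l + 4)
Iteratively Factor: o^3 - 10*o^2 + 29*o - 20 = (o - 1)*(o^2 - 9*o + 20) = (o - 5)*(o - 1)*(o - 4)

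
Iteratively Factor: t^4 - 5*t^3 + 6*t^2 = (t)*(t^3 - 5*t^2 + 6*t) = t^2*(t^2 - 5*t + 6) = t^2*(t - 2)*(t - 3)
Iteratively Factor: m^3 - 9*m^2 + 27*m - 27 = (m - 3)*(m^2 - 6*m + 9) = (m - 3)^2*(m - 3)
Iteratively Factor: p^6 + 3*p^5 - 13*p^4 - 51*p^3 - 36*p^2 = (p)*(p^5 + 3*p^4 - 13*p^3 - 51*p^2 - 36*p) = p^2*(p^4 + 3*p^3 - 13*p^2 - 51*p - 36) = p^2*(p + 1)*(p^3 + 2*p^2 - 15*p - 36) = p^2*(p + 1)*(p + 3)*(p^2 - p - 12) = p^2*(p + 1)*(p + 3)^2*(p - 4)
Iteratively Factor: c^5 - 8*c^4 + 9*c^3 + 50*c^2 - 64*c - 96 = (c + 1)*(c^4 - 9*c^3 + 18*c^2 + 32*c - 96) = (c + 1)*(c + 2)*(c^3 - 11*c^2 + 40*c - 48) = (c - 3)*(c + 1)*(c + 2)*(c^2 - 8*c + 16) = (c - 4)*(c - 3)*(c + 1)*(c + 2)*(c - 4)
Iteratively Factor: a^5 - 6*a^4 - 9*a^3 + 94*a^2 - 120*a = (a - 3)*(a^4 - 3*a^3 - 18*a^2 + 40*a) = (a - 3)*(a + 4)*(a^3 - 7*a^2 + 10*a) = (a - 3)*(a - 2)*(a + 4)*(a^2 - 5*a) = a*(a - 3)*(a - 2)*(a + 4)*(a - 5)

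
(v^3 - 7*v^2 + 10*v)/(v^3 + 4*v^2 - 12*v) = (v - 5)/(v + 6)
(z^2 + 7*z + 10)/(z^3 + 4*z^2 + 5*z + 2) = (z + 5)/(z^2 + 2*z + 1)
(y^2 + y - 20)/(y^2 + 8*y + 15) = (y - 4)/(y + 3)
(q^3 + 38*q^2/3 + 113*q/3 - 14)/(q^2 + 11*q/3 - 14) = (3*q^2 + 20*q - 7)/(3*q - 7)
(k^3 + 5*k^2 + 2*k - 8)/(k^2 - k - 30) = (-k^3 - 5*k^2 - 2*k + 8)/(-k^2 + k + 30)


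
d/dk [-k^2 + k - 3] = 1 - 2*k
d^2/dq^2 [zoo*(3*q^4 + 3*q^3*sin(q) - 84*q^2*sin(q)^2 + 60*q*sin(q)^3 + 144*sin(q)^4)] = zoo*(q^3*sin(q) + q^2*cos(q) + 2*q^2 + 2*q*sin(q) + q*sin(2*q)/2 + cos(q)/4 - cos(2*q) - cos(3*q)/4 + 1)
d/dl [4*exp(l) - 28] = 4*exp(l)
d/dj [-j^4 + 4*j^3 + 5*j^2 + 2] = 2*j*(-2*j^2 + 6*j + 5)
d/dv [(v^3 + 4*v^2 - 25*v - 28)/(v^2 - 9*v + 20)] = (v^2 - 10*v - 47)/(v^2 - 10*v + 25)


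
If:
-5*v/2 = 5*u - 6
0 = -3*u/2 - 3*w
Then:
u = -2*w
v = 4*w + 12/5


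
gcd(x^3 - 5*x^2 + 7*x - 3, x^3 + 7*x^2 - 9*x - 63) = x - 3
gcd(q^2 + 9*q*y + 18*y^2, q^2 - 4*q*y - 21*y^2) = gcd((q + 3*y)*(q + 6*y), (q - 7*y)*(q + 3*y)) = q + 3*y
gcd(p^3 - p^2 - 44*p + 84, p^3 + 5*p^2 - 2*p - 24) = p - 2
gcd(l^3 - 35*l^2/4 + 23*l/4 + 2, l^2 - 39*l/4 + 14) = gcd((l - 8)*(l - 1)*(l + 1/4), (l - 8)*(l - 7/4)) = l - 8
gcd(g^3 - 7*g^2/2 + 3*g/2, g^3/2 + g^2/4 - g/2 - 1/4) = 1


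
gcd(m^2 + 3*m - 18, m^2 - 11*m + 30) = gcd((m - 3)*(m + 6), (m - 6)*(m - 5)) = 1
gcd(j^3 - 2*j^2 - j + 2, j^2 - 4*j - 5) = j + 1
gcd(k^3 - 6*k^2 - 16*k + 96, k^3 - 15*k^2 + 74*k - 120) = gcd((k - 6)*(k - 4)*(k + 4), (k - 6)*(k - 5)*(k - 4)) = k^2 - 10*k + 24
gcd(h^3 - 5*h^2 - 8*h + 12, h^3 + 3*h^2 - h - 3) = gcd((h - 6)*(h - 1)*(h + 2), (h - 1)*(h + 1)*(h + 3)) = h - 1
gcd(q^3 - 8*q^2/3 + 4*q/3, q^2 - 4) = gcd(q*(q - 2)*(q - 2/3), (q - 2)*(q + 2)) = q - 2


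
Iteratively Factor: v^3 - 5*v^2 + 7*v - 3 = (v - 1)*(v^2 - 4*v + 3) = (v - 1)^2*(v - 3)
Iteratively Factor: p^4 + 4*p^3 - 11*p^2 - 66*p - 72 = (p + 3)*(p^3 + p^2 - 14*p - 24) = (p + 3)^2*(p^2 - 2*p - 8) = (p + 2)*(p + 3)^2*(p - 4)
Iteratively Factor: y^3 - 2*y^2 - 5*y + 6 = (y - 3)*(y^2 + y - 2) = (y - 3)*(y + 2)*(y - 1)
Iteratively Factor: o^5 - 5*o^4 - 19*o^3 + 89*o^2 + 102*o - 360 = (o - 5)*(o^4 - 19*o^2 - 6*o + 72) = (o - 5)*(o - 2)*(o^3 + 2*o^2 - 15*o - 36) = (o - 5)*(o - 2)*(o + 3)*(o^2 - o - 12) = (o - 5)*(o - 4)*(o - 2)*(o + 3)*(o + 3)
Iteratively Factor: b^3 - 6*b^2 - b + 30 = (b + 2)*(b^2 - 8*b + 15) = (b - 3)*(b + 2)*(b - 5)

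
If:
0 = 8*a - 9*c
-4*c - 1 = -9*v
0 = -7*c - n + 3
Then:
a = 81*v/32 - 9/32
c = 9*v/4 - 1/4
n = 19/4 - 63*v/4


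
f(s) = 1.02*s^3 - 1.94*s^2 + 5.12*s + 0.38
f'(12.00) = 399.20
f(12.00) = 1545.02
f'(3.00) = 21.02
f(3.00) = 25.82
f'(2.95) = 20.30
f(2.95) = 24.79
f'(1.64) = 6.99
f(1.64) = 8.06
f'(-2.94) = 42.98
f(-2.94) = -57.36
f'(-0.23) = 6.17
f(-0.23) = -0.91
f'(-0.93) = 11.37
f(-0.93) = -6.88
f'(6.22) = 99.37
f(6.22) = 202.63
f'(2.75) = 17.59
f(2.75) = 21.00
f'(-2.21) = 28.64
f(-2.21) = -31.42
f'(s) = 3.06*s^2 - 3.88*s + 5.12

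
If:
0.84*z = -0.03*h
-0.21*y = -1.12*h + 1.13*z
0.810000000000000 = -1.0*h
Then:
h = -0.81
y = -4.48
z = 0.03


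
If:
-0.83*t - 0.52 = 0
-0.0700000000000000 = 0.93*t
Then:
No Solution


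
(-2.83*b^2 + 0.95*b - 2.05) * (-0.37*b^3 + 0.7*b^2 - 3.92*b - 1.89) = 1.0471*b^5 - 2.3325*b^4 + 12.5171*b^3 + 0.1897*b^2 + 6.2405*b + 3.8745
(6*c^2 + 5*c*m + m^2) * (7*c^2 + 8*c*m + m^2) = 42*c^4 + 83*c^3*m + 53*c^2*m^2 + 13*c*m^3 + m^4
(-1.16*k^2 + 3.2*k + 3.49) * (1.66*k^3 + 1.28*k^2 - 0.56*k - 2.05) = -1.9256*k^5 + 3.8272*k^4 + 10.539*k^3 + 5.0532*k^2 - 8.5144*k - 7.1545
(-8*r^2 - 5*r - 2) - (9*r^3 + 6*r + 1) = -9*r^3 - 8*r^2 - 11*r - 3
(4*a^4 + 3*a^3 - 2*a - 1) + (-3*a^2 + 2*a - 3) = 4*a^4 + 3*a^3 - 3*a^2 - 4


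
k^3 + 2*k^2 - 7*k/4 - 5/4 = (k - 1)*(k + 1/2)*(k + 5/2)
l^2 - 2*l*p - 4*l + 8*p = (l - 4)*(l - 2*p)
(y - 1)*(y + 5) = y^2 + 4*y - 5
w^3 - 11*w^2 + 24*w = w*(w - 8)*(w - 3)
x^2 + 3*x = x*(x + 3)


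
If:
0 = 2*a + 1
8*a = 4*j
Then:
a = -1/2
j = -1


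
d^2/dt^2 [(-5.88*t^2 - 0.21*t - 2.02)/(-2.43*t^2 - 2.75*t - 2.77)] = (-5.6843418860808e-14*t^4 - 76.106142*t^3 - 165.90582*t^2 + 72.510714*t + 90.39281)/(14.348907*t^6 + 48.715425*t^5 + 104.200344*t^4 + 131.860025*t^3 + 118.779816*t^2 + 63.301425*t + 21.253933)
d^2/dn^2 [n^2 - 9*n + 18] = 2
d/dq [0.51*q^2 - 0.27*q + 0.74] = 1.02*q - 0.27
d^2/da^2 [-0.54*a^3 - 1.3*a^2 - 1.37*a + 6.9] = -3.24*a - 2.6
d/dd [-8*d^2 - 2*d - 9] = -16*d - 2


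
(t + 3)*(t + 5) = t^2 + 8*t + 15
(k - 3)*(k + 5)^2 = k^3 + 7*k^2 - 5*k - 75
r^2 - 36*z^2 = (r - 6*z)*(r + 6*z)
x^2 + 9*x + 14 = (x + 2)*(x + 7)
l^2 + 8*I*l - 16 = (l + 4*I)^2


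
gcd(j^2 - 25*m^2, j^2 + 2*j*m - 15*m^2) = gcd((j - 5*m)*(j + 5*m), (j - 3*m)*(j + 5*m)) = j + 5*m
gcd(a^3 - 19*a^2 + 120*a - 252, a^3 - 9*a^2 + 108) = a^2 - 12*a + 36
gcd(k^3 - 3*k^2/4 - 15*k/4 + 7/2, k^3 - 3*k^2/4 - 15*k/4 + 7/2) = k^3 - 3*k^2/4 - 15*k/4 + 7/2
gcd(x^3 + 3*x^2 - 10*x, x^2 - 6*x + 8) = x - 2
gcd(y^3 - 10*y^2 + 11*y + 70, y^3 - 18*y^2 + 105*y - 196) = y - 7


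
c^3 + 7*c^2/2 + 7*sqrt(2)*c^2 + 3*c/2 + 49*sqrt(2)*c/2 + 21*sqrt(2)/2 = (c + 1/2)*(c + 3)*(c + 7*sqrt(2))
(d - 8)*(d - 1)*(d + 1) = d^3 - 8*d^2 - d + 8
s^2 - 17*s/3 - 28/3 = (s - 7)*(s + 4/3)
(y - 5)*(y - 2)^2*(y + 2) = y^4 - 7*y^3 + 6*y^2 + 28*y - 40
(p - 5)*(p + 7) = p^2 + 2*p - 35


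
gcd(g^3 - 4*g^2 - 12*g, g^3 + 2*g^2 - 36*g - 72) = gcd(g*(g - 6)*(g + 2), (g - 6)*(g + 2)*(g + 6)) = g^2 - 4*g - 12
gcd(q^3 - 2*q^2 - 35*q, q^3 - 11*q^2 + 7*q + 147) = q - 7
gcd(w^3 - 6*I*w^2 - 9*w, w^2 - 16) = 1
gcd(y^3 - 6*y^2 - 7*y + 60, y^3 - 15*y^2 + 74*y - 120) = y^2 - 9*y + 20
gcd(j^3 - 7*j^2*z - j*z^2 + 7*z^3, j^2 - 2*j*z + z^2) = -j + z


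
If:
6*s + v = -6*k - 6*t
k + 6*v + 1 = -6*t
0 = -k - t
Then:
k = 6*v/5 + 1/5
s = -v/6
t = -6*v/5 - 1/5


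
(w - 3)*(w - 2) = w^2 - 5*w + 6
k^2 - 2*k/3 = k*(k - 2/3)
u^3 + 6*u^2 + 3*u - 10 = (u - 1)*(u + 2)*(u + 5)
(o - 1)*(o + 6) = o^2 + 5*o - 6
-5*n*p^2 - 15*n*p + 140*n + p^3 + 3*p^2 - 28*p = (-5*n + p)*(p - 4)*(p + 7)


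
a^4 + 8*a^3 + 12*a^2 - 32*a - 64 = (a - 2)*(a + 2)*(a + 4)^2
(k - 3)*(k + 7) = k^2 + 4*k - 21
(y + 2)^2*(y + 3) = y^3 + 7*y^2 + 16*y + 12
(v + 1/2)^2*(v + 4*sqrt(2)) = v^3 + v^2 + 4*sqrt(2)*v^2 + v/4 + 4*sqrt(2)*v + sqrt(2)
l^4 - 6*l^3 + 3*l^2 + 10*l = l*(l - 5)*(l - 2)*(l + 1)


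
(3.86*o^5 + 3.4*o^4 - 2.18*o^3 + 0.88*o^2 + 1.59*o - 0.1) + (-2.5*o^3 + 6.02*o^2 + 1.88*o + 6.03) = 3.86*o^5 + 3.4*o^4 - 4.68*o^3 + 6.9*o^2 + 3.47*o + 5.93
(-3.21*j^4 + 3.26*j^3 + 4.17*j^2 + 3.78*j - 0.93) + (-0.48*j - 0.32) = -3.21*j^4 + 3.26*j^3 + 4.17*j^2 + 3.3*j - 1.25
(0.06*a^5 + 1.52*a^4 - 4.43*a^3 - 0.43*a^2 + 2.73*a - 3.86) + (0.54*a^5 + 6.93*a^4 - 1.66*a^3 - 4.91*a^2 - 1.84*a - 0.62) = 0.6*a^5 + 8.45*a^4 - 6.09*a^3 - 5.34*a^2 + 0.89*a - 4.48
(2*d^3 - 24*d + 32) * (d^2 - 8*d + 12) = 2*d^5 - 16*d^4 + 224*d^2 - 544*d + 384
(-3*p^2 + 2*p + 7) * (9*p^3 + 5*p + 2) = -27*p^5 + 18*p^4 + 48*p^3 + 4*p^2 + 39*p + 14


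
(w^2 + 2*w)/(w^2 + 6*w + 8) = w/(w + 4)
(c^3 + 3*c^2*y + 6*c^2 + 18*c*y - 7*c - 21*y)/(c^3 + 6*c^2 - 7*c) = (c + 3*y)/c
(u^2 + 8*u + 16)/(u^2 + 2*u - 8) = (u + 4)/(u - 2)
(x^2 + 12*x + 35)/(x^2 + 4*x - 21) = (x + 5)/(x - 3)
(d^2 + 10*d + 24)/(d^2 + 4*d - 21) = (d^2 + 10*d + 24)/(d^2 + 4*d - 21)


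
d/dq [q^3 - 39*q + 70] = 3*q^2 - 39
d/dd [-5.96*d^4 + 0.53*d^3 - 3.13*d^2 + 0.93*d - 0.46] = -23.84*d^3 + 1.59*d^2 - 6.26*d + 0.93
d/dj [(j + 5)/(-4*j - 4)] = 1/(j^2 + 2*j + 1)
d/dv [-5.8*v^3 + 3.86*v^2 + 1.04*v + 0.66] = -17.4*v^2 + 7.72*v + 1.04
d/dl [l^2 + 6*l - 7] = 2*l + 6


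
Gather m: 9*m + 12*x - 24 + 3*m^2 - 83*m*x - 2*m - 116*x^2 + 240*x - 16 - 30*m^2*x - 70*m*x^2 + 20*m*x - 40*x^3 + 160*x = m^2*(3 - 30*x) + m*(-70*x^2 - 63*x + 7) - 40*x^3 - 116*x^2 + 412*x - 40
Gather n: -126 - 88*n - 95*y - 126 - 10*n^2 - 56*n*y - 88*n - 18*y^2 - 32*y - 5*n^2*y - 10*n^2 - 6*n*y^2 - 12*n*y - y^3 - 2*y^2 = n^2*(-5*y - 20) + n*(-6*y^2 - 68*y - 176) - y^3 - 20*y^2 - 127*y - 252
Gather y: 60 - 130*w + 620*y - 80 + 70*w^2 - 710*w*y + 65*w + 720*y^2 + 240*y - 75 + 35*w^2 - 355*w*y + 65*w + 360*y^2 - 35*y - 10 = 105*w^2 + 1080*y^2 + y*(825 - 1065*w) - 105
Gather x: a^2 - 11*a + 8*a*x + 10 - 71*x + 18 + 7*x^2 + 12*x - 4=a^2 - 11*a + 7*x^2 + x*(8*a - 59) + 24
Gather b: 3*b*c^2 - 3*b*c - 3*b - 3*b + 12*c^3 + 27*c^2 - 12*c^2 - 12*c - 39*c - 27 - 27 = b*(3*c^2 - 3*c - 6) + 12*c^3 + 15*c^2 - 51*c - 54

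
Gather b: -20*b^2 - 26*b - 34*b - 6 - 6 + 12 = -20*b^2 - 60*b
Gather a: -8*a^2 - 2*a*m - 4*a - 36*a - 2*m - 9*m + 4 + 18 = -8*a^2 + a*(-2*m - 40) - 11*m + 22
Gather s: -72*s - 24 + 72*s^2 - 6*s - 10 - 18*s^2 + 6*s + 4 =54*s^2 - 72*s - 30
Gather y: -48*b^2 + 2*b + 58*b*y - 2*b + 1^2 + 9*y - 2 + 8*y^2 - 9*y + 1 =-48*b^2 + 58*b*y + 8*y^2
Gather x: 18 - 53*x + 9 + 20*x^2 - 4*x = 20*x^2 - 57*x + 27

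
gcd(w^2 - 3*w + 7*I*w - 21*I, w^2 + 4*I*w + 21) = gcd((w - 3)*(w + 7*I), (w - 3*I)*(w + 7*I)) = w + 7*I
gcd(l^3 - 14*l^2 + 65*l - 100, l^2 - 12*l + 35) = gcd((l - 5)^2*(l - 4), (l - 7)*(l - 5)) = l - 5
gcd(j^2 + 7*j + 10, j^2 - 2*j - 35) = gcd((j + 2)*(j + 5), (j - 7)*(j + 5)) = j + 5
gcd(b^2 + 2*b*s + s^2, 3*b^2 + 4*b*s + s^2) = b + s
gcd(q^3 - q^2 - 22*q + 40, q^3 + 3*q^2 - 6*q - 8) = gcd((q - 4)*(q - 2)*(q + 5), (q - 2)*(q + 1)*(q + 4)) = q - 2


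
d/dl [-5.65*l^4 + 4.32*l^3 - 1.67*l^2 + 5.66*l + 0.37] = -22.6*l^3 + 12.96*l^2 - 3.34*l + 5.66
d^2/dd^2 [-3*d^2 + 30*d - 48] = -6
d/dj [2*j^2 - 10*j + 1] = 4*j - 10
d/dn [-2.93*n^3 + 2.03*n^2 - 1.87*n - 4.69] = -8.79*n^2 + 4.06*n - 1.87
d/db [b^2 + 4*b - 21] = 2*b + 4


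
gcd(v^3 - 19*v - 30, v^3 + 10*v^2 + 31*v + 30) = v^2 + 5*v + 6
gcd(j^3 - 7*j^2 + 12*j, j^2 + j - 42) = 1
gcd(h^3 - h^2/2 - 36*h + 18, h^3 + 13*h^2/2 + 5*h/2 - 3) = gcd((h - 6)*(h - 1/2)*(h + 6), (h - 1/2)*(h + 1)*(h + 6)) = h^2 + 11*h/2 - 3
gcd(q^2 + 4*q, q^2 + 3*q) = q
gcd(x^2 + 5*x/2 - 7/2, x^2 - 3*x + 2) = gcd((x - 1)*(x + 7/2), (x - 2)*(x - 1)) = x - 1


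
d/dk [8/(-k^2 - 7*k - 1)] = 8*(2*k + 7)/(k^2 + 7*k + 1)^2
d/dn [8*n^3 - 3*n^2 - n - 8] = 24*n^2 - 6*n - 1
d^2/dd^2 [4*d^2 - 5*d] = 8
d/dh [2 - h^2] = -2*h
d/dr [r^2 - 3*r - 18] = 2*r - 3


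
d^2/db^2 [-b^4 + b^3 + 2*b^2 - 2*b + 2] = -12*b^2 + 6*b + 4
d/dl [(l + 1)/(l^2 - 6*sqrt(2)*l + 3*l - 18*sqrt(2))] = (l^2 - 6*sqrt(2)*l + 3*l - (l + 1)*(2*l - 6*sqrt(2) + 3) - 18*sqrt(2))/(l^2 - 6*sqrt(2)*l + 3*l - 18*sqrt(2))^2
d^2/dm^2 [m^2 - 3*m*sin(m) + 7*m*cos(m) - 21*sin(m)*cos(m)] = 3*m*sin(m) - 7*m*cos(m) - 14*sin(m) + 42*sin(2*m) - 6*cos(m) + 2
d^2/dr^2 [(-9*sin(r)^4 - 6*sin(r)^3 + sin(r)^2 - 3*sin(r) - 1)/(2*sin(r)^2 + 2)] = (36*sin(r)^8 + 6*sin(r)^7 + 90*sin(r)^6 + 15*sin(r)^5 + 98*sin(r)^4 + 42*sin(r)^3 - 128*sin(r)^2 - 15*sin(r) + 4)/(2*(sin(r)^2 + 1)^3)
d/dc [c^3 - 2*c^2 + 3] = c*(3*c - 4)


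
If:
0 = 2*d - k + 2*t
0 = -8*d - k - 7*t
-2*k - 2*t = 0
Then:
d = 0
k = 0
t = 0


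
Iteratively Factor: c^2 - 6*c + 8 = (c - 2)*(c - 4)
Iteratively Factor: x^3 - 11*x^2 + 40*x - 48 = (x - 4)*(x^2 - 7*x + 12) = (x - 4)^2*(x - 3)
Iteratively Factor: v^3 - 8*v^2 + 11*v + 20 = (v - 5)*(v^2 - 3*v - 4) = (v - 5)*(v - 4)*(v + 1)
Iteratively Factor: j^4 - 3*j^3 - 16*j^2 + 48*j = (j - 4)*(j^3 + j^2 - 12*j) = (j - 4)*(j - 3)*(j^2 + 4*j) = (j - 4)*(j - 3)*(j + 4)*(j)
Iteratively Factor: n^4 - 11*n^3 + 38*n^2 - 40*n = (n - 5)*(n^3 - 6*n^2 + 8*n) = (n - 5)*(n - 4)*(n^2 - 2*n) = (n - 5)*(n - 4)*(n - 2)*(n)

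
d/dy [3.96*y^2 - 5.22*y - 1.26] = 7.92*y - 5.22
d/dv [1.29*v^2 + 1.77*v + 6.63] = 2.58*v + 1.77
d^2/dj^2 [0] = 0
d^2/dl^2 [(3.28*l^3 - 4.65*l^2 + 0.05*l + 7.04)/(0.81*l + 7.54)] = (4.304016*l^3 + 120.193632*l^2 + 1118.839488*l - 520.092732)/(0.531441*l^3 + 14.840982*l^2 + 138.149388*l + 428.661064)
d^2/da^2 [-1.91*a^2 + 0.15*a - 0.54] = -3.82000000000000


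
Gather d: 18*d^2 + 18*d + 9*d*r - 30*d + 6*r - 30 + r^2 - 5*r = 18*d^2 + d*(9*r - 12) + r^2 + r - 30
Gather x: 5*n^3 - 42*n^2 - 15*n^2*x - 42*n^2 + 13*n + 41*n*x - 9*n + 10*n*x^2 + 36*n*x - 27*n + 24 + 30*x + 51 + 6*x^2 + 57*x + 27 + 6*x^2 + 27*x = 5*n^3 - 84*n^2 - 23*n + x^2*(10*n + 12) + x*(-15*n^2 + 77*n + 114) + 102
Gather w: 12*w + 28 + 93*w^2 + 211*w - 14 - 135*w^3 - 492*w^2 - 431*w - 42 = -135*w^3 - 399*w^2 - 208*w - 28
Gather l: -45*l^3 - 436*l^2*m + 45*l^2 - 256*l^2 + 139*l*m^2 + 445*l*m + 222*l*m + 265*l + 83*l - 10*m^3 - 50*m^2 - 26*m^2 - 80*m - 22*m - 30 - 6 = -45*l^3 + l^2*(-436*m - 211) + l*(139*m^2 + 667*m + 348) - 10*m^3 - 76*m^2 - 102*m - 36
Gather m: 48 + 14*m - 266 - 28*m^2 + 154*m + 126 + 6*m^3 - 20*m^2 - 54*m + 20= 6*m^3 - 48*m^2 + 114*m - 72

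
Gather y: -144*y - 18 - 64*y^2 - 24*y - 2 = -64*y^2 - 168*y - 20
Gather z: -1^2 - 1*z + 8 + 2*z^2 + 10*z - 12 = 2*z^2 + 9*z - 5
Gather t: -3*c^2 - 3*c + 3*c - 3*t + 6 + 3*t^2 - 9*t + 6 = -3*c^2 + 3*t^2 - 12*t + 12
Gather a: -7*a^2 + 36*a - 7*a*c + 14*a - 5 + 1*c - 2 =-7*a^2 + a*(50 - 7*c) + c - 7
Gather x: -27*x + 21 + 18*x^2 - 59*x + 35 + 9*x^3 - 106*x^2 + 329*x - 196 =9*x^3 - 88*x^2 + 243*x - 140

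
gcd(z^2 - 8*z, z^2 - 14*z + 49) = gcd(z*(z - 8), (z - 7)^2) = 1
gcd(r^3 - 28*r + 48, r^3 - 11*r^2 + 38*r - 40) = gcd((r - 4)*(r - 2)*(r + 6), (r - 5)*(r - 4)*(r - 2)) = r^2 - 6*r + 8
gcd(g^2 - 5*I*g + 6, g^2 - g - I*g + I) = 1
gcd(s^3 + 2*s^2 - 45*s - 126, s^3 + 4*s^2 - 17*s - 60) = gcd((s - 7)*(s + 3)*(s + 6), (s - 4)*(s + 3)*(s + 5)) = s + 3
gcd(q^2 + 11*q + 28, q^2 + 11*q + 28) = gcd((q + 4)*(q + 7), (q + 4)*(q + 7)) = q^2 + 11*q + 28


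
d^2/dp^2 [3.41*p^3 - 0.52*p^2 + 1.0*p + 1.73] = 20.46*p - 1.04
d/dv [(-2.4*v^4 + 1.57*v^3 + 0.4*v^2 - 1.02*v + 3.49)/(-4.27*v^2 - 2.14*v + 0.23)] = (20.496*v^5 + 8.7041*v^4 - 8.9276*v^3 - 4.1281*v^2 + 29.9886*v + 7.234)/(18.2329*v^4 + 18.2756*v^3 + 2.6154*v^2 - 0.9844*v + 0.0529)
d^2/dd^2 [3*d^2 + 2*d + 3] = 6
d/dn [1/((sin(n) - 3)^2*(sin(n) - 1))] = (5 - 3*sin(n))*cos(n)/((sin(n) - 3)^3*(sin(n) - 1)^2)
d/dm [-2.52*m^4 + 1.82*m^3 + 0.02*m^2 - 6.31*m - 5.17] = -10.08*m^3 + 5.46*m^2 + 0.04*m - 6.31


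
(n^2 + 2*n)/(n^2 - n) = (n + 2)/(n - 1)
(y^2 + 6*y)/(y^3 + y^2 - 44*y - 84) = y/(y^2 - 5*y - 14)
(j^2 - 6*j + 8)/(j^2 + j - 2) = (j^2 - 6*j + 8)/(j^2 + j - 2)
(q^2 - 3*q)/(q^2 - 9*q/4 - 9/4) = 4*q/(4*q + 3)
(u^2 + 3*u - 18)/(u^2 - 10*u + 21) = (u + 6)/(u - 7)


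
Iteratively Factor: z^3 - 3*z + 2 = (z - 1)*(z^2 + z - 2) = (z - 1)*(z + 2)*(z - 1)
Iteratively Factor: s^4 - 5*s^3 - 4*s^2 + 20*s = (s)*(s^3 - 5*s^2 - 4*s + 20) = s*(s + 2)*(s^2 - 7*s + 10) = s*(s - 5)*(s + 2)*(s - 2)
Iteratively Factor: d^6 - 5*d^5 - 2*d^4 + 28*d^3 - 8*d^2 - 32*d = (d)*(d^5 - 5*d^4 - 2*d^3 + 28*d^2 - 8*d - 32) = d*(d + 2)*(d^4 - 7*d^3 + 12*d^2 + 4*d - 16) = d*(d - 2)*(d + 2)*(d^3 - 5*d^2 + 2*d + 8) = d*(d - 2)*(d + 1)*(d + 2)*(d^2 - 6*d + 8) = d*(d - 2)^2*(d + 1)*(d + 2)*(d - 4)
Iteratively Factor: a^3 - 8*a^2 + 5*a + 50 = (a - 5)*(a^2 - 3*a - 10) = (a - 5)^2*(a + 2)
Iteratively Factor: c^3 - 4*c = (c + 2)*(c^2 - 2*c) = c*(c + 2)*(c - 2)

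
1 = 1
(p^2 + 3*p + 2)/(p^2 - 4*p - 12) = (p + 1)/(p - 6)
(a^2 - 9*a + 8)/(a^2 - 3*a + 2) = (a - 8)/(a - 2)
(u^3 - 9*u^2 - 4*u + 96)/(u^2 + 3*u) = u - 12 + 32/u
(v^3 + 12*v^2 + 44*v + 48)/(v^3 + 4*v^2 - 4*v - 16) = (v + 6)/(v - 2)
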